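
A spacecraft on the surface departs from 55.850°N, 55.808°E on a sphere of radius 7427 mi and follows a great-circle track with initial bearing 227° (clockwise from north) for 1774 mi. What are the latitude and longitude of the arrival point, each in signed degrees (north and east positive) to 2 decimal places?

Angular distance δ = d/R = 1774/7427 = 0.23886 rad; initial bearing θ = 3.9619 rad.
sin φ₂ = sin φ₁ cos δ + cos φ₁ sin δ cos θ = (0.8276)(0.9716) + (0.5614)(0.2366)(-0.6820) = 0.7135, so φ₂ = 45.52°.
Δλ = atan2(sin θ sin δ cos φ₁, cos δ − sin φ₁ sin φ₂) = atan2(-0.0971, 0.3811) = -14.298°.
λ₂ = 55.808° − 14.298° = 41.51°.

45.52°, 41.51°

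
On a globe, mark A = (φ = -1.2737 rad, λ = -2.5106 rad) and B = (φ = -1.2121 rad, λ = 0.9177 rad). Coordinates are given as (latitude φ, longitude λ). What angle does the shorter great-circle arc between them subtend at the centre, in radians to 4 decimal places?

Let φ₁ = -1.2737 rad, φ₂ = -1.2121 rad, and Δλ = -2.8549 rad.
Haversine: a = sin²(Δφ/2) + cos φ₁ cos φ₂ sin²(Δλ/2) = 0.0009 + (0.2927)(0.3511)(0.9796) = 0.10162.
Central angle c = 2·arcsin(√a) = 0.64888 rad.
So the angular separation is 0.6489 rad.

0.6489 rad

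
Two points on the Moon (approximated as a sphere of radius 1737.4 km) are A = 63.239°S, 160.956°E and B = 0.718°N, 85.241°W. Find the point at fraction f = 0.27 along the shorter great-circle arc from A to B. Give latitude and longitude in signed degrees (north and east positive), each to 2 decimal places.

Central angle δ = 1.7649 rad. Interpolating on the sphere with fraction f = 0.27:
P = [sin((1−f)δ)·A + sin(fδ)·B] / sin δ = 0.9788·A + 0.4675·B in Cartesian coordinates,
giving P = (-0.3778, -0.3220, -0.8681), i.e. latitude -60.24°, longitude -139.56°.

-60.24°, -139.56°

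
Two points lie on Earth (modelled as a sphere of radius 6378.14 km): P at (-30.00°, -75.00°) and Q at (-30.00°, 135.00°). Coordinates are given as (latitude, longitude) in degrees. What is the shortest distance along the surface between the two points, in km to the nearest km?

12640 km

With latitudes φ₁ = -30.000°, φ₂ = -30.000° and longitude difference Δλ = -150.000°:
Haversine: a = sin²(Δφ/2) + cos φ₁ cos φ₂ sin²(Δλ/2) = 0.0000 + (0.8660)(0.8660)(0.9330) = 0.69976.
Central angle c = 2·arcsin(√a) = 1.98179 rad.
Distance = R·c = 6378.14 × 1.9818 ≈ 12640 km.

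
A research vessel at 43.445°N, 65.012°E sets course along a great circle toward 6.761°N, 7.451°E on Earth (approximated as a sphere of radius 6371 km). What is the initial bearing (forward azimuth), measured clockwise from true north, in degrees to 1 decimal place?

251.5°

With φ₁ = 0.7583, φ₂ = 0.1180, Δλ = -1.0046 rad, the forward-azimuth formula gives
θ = atan2( sin Δλ cos φ₂ , cos φ₁ sin φ₂ − sin φ₁ cos φ₂ cos Δλ ) = atan2(-0.8381, -0.2808) = -108.52°.
Adding 360° brings this into [0°, 360°): 251.5°.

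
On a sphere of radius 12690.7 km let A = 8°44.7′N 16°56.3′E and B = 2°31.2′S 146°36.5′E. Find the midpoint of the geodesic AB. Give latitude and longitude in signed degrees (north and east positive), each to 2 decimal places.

Central angle δ = 2.2614 rad. Interpolating on the sphere with fraction f = 0.5:
P = [sin((1−f)δ)·A + sin(fδ)·B] / sin δ = 1.1737·A + 1.1737·B in Cartesian coordinates,
giving P = (0.1307, 0.9833, 0.1268), i.e. latitude 7.29°, longitude 82.43°.

7.29°, 82.43°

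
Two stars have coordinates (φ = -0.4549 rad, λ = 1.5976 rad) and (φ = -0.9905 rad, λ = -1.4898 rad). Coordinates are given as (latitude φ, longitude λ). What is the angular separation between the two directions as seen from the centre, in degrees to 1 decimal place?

97.1°

Let φ₁ = -0.4549 rad, φ₂ = -0.9905 rad, and Δλ = -3.0874 rad.
Haversine: a = sin²(Δφ/2) + cos φ₁ cos φ₂ sin²(Δλ/2) = 0.0700 + (0.8983)(0.5483)(0.9993) = 0.56217.
Central angle c = 2·arcsin(√a) = 1.69546 rad.
So the angular separation is 97.1°.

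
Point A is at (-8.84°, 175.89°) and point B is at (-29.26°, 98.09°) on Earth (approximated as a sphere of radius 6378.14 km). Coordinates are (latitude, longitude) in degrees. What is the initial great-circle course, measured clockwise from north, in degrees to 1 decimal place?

With φ₁ = -0.1543, φ₂ = -0.5107, Δλ = -1.3579 rad, the forward-azimuth formula gives
θ = atan2( sin Δλ cos φ₂ , cos φ₁ sin φ₂ − sin φ₁ cos φ₂ cos Δλ ) = atan2(-0.8527, -0.4546) = -118.07°.
Adding 360° brings this into [0°, 360°): 241.9°.

241.9°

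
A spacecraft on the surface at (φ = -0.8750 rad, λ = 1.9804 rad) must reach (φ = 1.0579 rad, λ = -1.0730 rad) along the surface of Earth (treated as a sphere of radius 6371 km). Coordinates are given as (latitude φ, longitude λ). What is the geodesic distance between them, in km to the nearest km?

18808 km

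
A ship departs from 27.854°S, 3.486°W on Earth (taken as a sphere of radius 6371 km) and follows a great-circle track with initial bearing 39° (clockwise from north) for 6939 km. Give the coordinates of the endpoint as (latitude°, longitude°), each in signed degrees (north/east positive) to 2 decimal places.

23.11°, 33.84°

Angular distance δ = d/R = 6939/6371 = 1.08915 rad; initial bearing θ = 0.6807 rad.
sin φ₂ = sin φ₁ cos δ + cos φ₁ sin δ cos θ = (-0.4672)(0.4632) + (0.8841)(0.8862)(0.7771) = 0.3925, so φ₂ = 23.11°.
Δλ = atan2(sin θ sin δ cos φ₁, cos δ − sin φ₁ sin φ₂) = atan2(0.4931, 0.6466) = 37.329°.
λ₂ = -3.486° + 37.329° = 33.84°.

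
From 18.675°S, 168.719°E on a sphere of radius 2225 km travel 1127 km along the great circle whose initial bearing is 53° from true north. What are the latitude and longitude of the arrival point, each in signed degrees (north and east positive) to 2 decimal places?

-0.20°, -168.49°

Angular distance δ = d/R = 1127/2225 = 0.50652 rad; initial bearing θ = 0.9250 rad.
sin φ₂ = sin φ₁ cos δ + cos φ₁ sin δ cos θ = (-0.3202)(0.8744) + (0.9474)(0.4851)(0.6018) = -0.0034, so φ₂ = -0.20°.
Δλ = atan2(sin θ sin δ cos φ₁, cos δ − sin φ₁ sin φ₂) = atan2(0.3670, 0.8733) = 22.796°.
λ₂ = 168.719° + 22.796° = 191.51° → -168.49° after wrapping to (−180°, 180°].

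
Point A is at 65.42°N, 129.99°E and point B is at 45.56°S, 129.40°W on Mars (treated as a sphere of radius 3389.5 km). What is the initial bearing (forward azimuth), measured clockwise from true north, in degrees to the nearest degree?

105°

Δλ = 100.610° = 1.7560 rad.
y = sin Δλ · cos φ₂ = (0.9829)(0.7002) = 0.6882
x = cos φ₁ sin φ₂ − sin φ₁ cos φ₂ cos Δλ = (0.4160)(-0.7140) − (0.9094)(0.7002)(-0.1841) = -0.1798
θ = atan2(y, x) = 104.64°, so the bearing is 105°.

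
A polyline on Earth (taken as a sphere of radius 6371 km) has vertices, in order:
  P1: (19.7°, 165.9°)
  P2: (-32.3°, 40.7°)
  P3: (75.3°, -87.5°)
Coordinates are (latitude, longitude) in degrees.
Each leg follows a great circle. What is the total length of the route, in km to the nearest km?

28934 km

Leg P1→P2: central angle 2.2638 rad, distance 14422.6 km.
Leg P2→P3: central angle 2.2777 rad, distance 14511.4 km.
Total: 14422.6 + 14511.4 ≈ 28934 km.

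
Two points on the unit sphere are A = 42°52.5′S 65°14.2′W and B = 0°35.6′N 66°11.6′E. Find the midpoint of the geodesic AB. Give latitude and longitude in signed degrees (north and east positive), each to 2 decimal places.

Central angle δ = 2.0851 rad. Interpolating on the sphere with fraction f = 0.5:
P = [sin((1−f)δ)·A + sin(fδ)·B] / sin δ = 0.9920·A + 0.9920·B in Cartesian coordinates,
giving P = (0.7049, 0.2474, -0.6647), i.e. latitude -41.66°, longitude 19.34°.

-41.66°, 19.34°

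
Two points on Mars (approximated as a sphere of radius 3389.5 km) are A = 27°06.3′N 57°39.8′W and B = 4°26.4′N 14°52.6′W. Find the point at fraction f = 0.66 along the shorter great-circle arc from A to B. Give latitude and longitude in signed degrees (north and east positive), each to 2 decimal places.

Central angle δ = 0.8140 rad. Interpolating on the sphere with fraction f = 0.66:
P = [sin((1−f)δ)·A + sin(fδ)·B] / sin δ = 0.3758·A + 0.7039·B in Cartesian coordinates,
giving P = (0.8572, -0.4628, 0.2257), i.e. latitude 13.05°, longitude -28.37°.

13.05°, -28.37°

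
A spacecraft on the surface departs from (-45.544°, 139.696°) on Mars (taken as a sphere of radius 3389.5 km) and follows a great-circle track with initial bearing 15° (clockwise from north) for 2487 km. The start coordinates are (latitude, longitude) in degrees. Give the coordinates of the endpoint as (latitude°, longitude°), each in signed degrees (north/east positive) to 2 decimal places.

-4.42°, 149.71°

Angular distance δ = d/R = 2487/3389.5 = 0.73374 rad; initial bearing θ = 0.2618 rad.
sin φ₂ = sin φ₁ cos δ + cos φ₁ sin δ cos θ = (-0.7138)(0.7427) + (0.7004)(0.6696)(0.9659) = -0.0771, so φ₂ = -4.42°.
Δλ = atan2(sin θ sin δ cos φ₁, cos δ − sin φ₁ sin φ₂) = atan2(0.1214, 0.6876) = 10.011°.
λ₂ = 139.696° + 10.011° = 149.71°.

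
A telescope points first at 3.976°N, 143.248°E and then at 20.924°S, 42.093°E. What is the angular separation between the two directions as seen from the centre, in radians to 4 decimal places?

In radians: φ₁ = 0.0694, φ₂ = -0.3652, Δλ = -101.155° = -1.7655 rad.
Haversine: a = sin²(Δφ/2) + cos φ₁ cos φ₂ sin²(Δλ/2) = 0.0465 + (0.9976)(0.9341)(0.5967) = 0.60252.
Central angle c = 2·arcsin(√a) = 1.77729 rad.
So the angular separation is 1.7773 rad.

1.7773 rad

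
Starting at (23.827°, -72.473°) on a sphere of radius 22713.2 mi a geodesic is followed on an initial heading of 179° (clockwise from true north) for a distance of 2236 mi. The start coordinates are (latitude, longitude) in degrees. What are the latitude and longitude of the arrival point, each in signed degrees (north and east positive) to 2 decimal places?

18.19°, -72.37°

Angular distance δ = d/R = 2236/22713.2 = 0.09844 rad; initial bearing θ = 3.1241 rad.
sin φ₂ = sin φ₁ cos δ + cos φ₁ sin δ cos θ = (0.4040)(0.9952) + (0.9148)(0.0983)(-0.9998) = 0.3121, so φ₂ = 18.19°.
Δλ = atan2(sin θ sin δ cos φ₁, cos δ − sin φ₁ sin φ₂) = atan2(0.0016, 0.8691) = 0.103°.
λ₂ = -72.473° + 0.103° = -72.37°.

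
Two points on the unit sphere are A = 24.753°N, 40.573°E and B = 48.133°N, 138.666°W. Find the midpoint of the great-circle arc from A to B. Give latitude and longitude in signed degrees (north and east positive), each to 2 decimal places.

78.30°, 38.46°

The central angle between A and B is δ = 1.8694 rad.
With f = 0.5, the slerp weights are sin((1−f)δ)/sin δ = 0.8417 and sin(fδ)/sin δ = 0.8417.
Weighted sum of the unit vectors: (0.8417)·(0.6898,0.5907,0.4187) + (0.8417)·(-0.5011,-0.4408,0.7447) = (0.1588, 0.1261, 0.9792).
Converting back: φ = atan2(z, √(x²+y²)) = 78.30°, λ = atan2(y, x) = 38.46°.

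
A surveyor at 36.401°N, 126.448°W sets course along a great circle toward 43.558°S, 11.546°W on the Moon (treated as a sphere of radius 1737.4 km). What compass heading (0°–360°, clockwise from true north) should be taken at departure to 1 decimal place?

119.6°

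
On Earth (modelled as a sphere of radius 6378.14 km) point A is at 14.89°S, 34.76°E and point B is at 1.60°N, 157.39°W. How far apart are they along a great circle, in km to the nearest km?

With latitudes φ₁ = -14.890°, φ₂ = 1.600° and longitude difference Δλ = 167.850°:
Haversine: a = sin²(Δφ/2) + cos φ₁ cos φ₂ sin²(Δλ/2) = 0.0206 + (0.9664)(0.9996)(0.9888) = 0.97579.
Central angle c = 2·arcsin(√a) = 2.82913 rad.
Distance = R·c = 6378.14 × 2.8291 ≈ 18045 km.

18045 km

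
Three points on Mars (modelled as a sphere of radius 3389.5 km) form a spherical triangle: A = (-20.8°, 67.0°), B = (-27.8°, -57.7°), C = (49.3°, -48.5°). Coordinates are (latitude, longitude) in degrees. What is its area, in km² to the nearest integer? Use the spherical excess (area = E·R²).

Side lengths (central angles): a = 1.3533, b = 2.1314, c = 1.8809 rad; semiperimeter s = 2.6827.
By l'Huilier's theorem, tan(E/4) = √[tan(s/2) tan((s−a)/2) tan((s−b)/2) tan((s−c)/2)], giving spherical excess E = 2.2613 rad.
Area = E·R² = 2.2613 × (3389.5)² ≈ 25979063 km².

25979063 km²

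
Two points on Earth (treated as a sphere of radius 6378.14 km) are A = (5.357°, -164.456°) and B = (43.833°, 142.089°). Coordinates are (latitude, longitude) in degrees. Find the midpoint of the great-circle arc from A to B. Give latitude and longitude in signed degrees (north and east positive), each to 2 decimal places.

27.06°, 173.42°

Central angle δ = 1.0560 rad. Interpolating on the sphere with fraction f = 0.5:
P = [sin((1−f)δ)·A + sin(fδ)·B] / sin δ = 0.5788·A + 0.5788·B in Cartesian coordinates,
giving P = (-0.8847, 0.1021, 0.4549), i.e. latitude 27.06°, longitude 173.42°.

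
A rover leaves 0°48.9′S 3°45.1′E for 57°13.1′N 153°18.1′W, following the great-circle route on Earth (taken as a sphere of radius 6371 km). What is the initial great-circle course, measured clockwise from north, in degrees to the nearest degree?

Δλ = -157.053° = -2.7411 rad.
y = sin Δλ · cos φ₂ = (-0.3899)(0.5414) = -0.2111
x = cos φ₁ sin φ₂ − sin φ₁ cos φ₂ cos Δλ = (0.9999)(0.8407) − (-0.0142)(0.5414)(-0.9209) = 0.8336
θ = atan2(y, x) = -14.21°; adding 360° gives 346°.

346°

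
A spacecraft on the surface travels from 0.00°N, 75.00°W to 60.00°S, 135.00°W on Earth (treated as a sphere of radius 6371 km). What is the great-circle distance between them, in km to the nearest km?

Let φ₁ = 0.0000 rad, φ₂ = -1.0472 rad, and Δλ = -1.0472 rad.
cos c = sin φ₁ sin φ₂ + cos φ₁ cos φ₂ cos Δλ = (0.0000)(-0.8660) + (1.0000)(0.5000)(0.5000) = 0.25000,
so c = arccos(0.25000) = 1.31812 rad.
Distance = R·c = 6371 × 1.3181 ≈ 8398 km.

8398 km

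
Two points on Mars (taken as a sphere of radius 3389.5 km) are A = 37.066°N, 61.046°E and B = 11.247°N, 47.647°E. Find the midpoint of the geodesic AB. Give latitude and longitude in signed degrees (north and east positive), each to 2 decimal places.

24.30°, 53.65°

The central angle between A and B is δ = 0.4973 rad.
With f = 0.5, the slerp weights are sin((1−f)δ)/sin δ = 0.5159 and sin(fδ)/sin δ = 0.5159.
Weighted sum of the unit vectors: (0.5159)·(0.3863,0.6982,0.6027) + (0.5159)·(0.6608,0.7248,0.1950) = (0.5401, 0.7341, 0.4115).
Converting back: φ = atan2(z, √(x²+y²)) = 24.30°, λ = atan2(y, x) = 53.65°.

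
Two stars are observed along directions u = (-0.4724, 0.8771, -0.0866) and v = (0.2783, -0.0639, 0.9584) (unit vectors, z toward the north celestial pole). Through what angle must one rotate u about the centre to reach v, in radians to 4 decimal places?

u·v = -0.2705; |u| = 1.0000, |v| = 1.0000.
cos θ = (u·v)/(|u||v|) = -0.2705, so θ = 1.8447 rad.

1.8447 rad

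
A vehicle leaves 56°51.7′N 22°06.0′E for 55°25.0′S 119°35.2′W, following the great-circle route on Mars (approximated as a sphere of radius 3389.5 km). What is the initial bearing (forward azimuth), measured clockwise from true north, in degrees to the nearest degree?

258°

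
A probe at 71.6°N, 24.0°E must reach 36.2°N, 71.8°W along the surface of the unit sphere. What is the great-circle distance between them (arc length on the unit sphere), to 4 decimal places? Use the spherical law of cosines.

1.0067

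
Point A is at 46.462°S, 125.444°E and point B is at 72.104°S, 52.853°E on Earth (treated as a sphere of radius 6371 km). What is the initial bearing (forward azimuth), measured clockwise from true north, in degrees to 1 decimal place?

Δλ = -72.591° = -1.2670 rad.
y = sin Δλ · cos φ₂ = (-0.9542)(0.3073) = -0.2932
x = cos φ₁ sin φ₂ − sin φ₁ cos φ₂ cos Δλ = (0.6888)(-0.9516) − (-0.7249)(0.3073)(0.2992) = -0.5889
θ = atan2(y, x) = -153.53°; adding 360° gives 206.5°.

206.5°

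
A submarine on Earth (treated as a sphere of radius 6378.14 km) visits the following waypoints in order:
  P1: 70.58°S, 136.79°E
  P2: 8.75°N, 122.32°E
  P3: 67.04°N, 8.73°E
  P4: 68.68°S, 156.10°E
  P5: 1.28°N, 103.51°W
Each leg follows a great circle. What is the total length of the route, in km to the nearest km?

48251 km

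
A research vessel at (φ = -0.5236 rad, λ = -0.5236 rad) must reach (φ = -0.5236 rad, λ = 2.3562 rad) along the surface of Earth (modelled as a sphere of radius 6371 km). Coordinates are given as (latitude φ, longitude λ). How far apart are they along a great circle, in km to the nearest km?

13157 km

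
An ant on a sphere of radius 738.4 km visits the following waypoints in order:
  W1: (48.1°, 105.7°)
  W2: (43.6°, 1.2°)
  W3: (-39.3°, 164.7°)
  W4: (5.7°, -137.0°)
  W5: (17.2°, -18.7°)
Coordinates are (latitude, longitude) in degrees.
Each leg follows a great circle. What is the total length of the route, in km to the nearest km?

Leg W1→W2: central angle 1.1678 rad, distance 862.3 km.
Leg W2→W3: central angle 2.9135 rad, distance 2151.4 km.
Leg W3→W4: central angle 1.2221 rad, distance 902.4 km.
Leg W4→W5: central angle 2.0056 rad, distance 1481.0 km.
Total: 862.3 + 2151.4 + 902.4 + 1481.0 ≈ 5397 km.

5397 km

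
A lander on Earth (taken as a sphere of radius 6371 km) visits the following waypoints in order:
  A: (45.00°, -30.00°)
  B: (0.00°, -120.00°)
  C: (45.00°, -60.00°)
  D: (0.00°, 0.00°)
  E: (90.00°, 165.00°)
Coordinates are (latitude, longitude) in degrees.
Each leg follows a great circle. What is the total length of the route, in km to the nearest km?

Leg A→B: central angle 1.5708 rad, distance 10007.5 km.
Leg B→C: central angle 1.2094 rad, distance 7705.3 km.
Leg C→D: central angle 1.2094 rad, distance 7705.3 km.
Leg D→E: central angle 1.5708 rad, distance 10007.5 km.
Total: 10007.5 + 7705.3 + 7705.3 + 10007.5 ≈ 35426 km.

35426 km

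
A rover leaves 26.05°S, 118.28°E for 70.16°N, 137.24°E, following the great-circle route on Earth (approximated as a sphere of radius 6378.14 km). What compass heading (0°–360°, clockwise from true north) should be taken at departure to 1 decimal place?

6.4°

Δλ = 18.960° = 0.3309 rad.
y = sin Δλ · cos φ₂ = (0.3249)(0.3394) = 0.1103
x = cos φ₁ sin φ₂ − sin φ₁ cos φ₂ cos Δλ = (0.8984)(0.9406) − (-0.4392)(0.3394)(0.9457) = 0.9860
θ = atan2(y, x) = 6.38°, so the bearing is 6.4°.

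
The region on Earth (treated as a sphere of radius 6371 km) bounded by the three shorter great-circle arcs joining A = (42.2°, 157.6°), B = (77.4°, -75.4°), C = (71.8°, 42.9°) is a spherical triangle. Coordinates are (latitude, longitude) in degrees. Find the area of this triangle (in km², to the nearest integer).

Side lengths (central angles): a = 0.4628, b = 0.9987, c = 0.9785 rad; semiperimeter s = 1.2200.
By l'Huilier's theorem, tan(E/4) = √[tan(s/2) tan((s−a)/2) tan((s−b)/2) tan((s−c)/2)], giving spherical excess E = 0.2446 rad.
Area = E·R² = 0.2446 × (6371)² ≈ 9927755 km².

9927755 km²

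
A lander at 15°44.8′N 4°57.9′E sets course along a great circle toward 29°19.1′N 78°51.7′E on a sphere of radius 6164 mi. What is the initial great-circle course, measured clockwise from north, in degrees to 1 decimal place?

64.2°

Δλ = 73.897° = 1.2897 rad.
y = sin Δλ · cos φ₂ = (0.9608)(0.8719) = 0.8377
x = cos φ₁ sin φ₂ − sin φ₁ cos φ₂ cos Δλ = (0.9625)(0.4897) − (0.2714)(0.8719)(0.2774) = 0.4057
θ = atan2(y, x) = 64.16°, so the bearing is 64.2°.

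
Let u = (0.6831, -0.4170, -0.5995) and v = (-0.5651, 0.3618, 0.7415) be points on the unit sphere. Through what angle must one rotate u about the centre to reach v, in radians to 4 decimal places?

u·v = -0.9814; |u| = 1.0000, |v| = 1.0000.
cos θ = (u·v)/(|u||v|) = -0.9814, so θ = 2.9486 rad.

2.9486 rad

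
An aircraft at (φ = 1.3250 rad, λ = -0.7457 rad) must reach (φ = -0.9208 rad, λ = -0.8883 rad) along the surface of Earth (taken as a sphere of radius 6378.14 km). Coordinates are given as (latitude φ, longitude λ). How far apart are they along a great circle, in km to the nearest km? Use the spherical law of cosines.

14336 km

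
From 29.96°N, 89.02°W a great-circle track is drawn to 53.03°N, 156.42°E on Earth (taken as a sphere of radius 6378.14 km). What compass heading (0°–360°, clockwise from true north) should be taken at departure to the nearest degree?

With φ₁ = 0.5229, φ₂ = 0.9255, Δλ = -1.9994 rad, the forward-azimuth formula gives
θ = atan2( sin Δλ cos φ₂ , cos φ₁ sin φ₂ − sin φ₁ cos φ₂ cos Δλ ) = atan2(-0.5470, 0.8170) = -33.80°.
Adding 360° brings this into [0°, 360°): 326°.

326°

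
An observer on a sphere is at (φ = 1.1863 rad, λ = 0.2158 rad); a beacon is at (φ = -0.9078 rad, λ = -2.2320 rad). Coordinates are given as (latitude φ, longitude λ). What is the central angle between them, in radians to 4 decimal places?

2.7095 rad

With latitudes φ₁ = 67.970°, φ₂ = -52.013° and longitude difference Δλ = -140.249°:
cos c = sin φ₁ sin φ₂ + cos φ₁ cos φ₂ cos Δλ = (0.9270)(-0.7882) + (0.3751)(0.6155)(-0.7688) = -0.90810,
so c = arccos(-0.90810) = 2.70952 rad.
So the angular separation is 2.7095 rad.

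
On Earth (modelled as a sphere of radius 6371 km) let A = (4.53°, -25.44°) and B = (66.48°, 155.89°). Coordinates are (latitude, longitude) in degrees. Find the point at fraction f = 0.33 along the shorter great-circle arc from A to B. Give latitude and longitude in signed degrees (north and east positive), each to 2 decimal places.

40.49°, -25.87°

Central angle δ = 1.9021 rad. Interpolating on the sphere with fraction f = 0.33:
P = [sin((1−f)δ)·A + sin(fδ)·B] / sin δ = 1.0114·A + 0.6211·B in Cartesian coordinates,
giving P = (0.6843, -0.3319, 0.6493), i.e. latitude 40.49°, longitude -25.87°.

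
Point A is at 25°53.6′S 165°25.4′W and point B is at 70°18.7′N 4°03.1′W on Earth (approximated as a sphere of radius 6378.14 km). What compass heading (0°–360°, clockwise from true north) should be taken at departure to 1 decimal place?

8.6°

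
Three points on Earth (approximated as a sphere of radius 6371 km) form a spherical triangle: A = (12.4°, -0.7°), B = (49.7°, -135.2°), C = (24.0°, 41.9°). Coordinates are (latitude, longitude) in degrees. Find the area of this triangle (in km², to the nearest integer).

40058047 km²

Side lengths (central angles): a = 1.8545, b = 0.7316, c = 1.8535 rad; semiperimeter s = 2.2198.
By l'Huilier's theorem, tan(E/4) = √[tan(s/2) tan((s−a)/2) tan((s−b)/2) tan((s−c)/2)], giving spherical excess E = 0.9869 rad.
Area = E·R² = 0.9869 × (6371)² ≈ 40058047 km².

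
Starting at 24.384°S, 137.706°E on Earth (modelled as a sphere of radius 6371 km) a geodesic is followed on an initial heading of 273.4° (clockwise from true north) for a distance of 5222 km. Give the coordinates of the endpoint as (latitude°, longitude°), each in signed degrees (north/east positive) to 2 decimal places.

Angular distance δ = d/R = 5222/6371 = 0.81965 rad; initial bearing θ = 4.7717 rad.
sin φ₂ = sin φ₁ cos δ + cos φ₁ sin δ cos θ = (-0.4129)(0.6825) + (0.9108)(0.7309)(0.0593) = -0.2423, so φ₂ = -14.02°.
Δλ = atan2(sin θ sin δ cos φ₁, cos δ − sin φ₁ sin φ₂) = atan2(-0.6645, 0.5825) = -48.766°.
λ₂ = 137.706° − 48.766° = 88.94°.

-14.02°, 88.94°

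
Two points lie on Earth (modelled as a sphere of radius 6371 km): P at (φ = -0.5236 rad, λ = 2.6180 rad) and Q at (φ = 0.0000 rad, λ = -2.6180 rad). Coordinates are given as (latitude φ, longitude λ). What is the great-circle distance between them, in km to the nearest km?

Let φ₁ = -0.5236 rad, φ₂ = 0.0000 rad, and Δλ = 1.0472 rad.
Haversine: a = sin²(Δφ/2) + cos φ₁ cos φ₂ sin²(Δλ/2) = 0.0670 + (0.8660)(1.0000)(0.2500) = 0.28349.
Central angle c = 2·arcsin(√a) = 1.12295 rad.
Distance = R·c = 6371 × 1.1230 ≈ 7154 km.

7154 km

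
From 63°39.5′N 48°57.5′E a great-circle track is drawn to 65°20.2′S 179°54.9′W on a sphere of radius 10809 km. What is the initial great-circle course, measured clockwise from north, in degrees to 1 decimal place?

With φ₁ = 1.1110, φ₂ = -1.1403, Δλ = 2.2886 rad, the forward-azimuth formula gives
θ = atan2( sin Δλ cos φ₂ , cos φ₁ sin φ₂ − sin φ₁ cos φ₂ cos Δλ ) = atan2(0.3143, -0.1573) = 116.58°.
So the initial bearing is 116.6°.

116.6°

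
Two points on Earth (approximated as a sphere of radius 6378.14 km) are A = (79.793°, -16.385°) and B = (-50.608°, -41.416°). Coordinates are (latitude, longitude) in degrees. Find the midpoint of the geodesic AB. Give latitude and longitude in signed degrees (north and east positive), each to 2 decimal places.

14.82°, -36.03°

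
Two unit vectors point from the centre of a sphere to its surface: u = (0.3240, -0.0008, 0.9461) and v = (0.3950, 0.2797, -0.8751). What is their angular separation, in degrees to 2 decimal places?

134.44°

u·v = -0.7002; |u| = 1.0000, |v| = 1.0000.
cos θ = (u·v)/(|u||v|) = -0.7001, so θ = 134.44°.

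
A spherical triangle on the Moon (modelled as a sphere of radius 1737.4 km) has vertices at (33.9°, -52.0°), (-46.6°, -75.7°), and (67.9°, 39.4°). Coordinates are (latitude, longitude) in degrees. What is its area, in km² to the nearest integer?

Side lengths (central angles): a = 2.4700, b = 1.0366, c = 1.4536 rad; semiperimeter s = 2.4801.
By l'Huilier's theorem, tan(E/4) = √[tan(s/2) tan((s−a)/2) tan((s−b)/2) tan((s−c)/2)], giving spherical excess E = 0.3406 rad.
Area = E·R² = 0.3406 × (1737.4)² ≈ 1028038 km².

1028038 km²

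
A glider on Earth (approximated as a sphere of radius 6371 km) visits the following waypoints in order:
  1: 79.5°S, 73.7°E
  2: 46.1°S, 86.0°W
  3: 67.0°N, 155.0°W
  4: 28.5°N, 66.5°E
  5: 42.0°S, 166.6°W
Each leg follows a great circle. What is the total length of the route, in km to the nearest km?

Leg 1→2: central angle 0.9398 rad, distance 5987.3 km.
Leg 2→3: central angle 2.1727 rad, distance 13842.0 km.
Leg 3→4: central angle 1.3877 rad, distance 8841.2 km.
Leg 4→5: central angle 2.3623 rad, distance 15050.2 km.
Total: 5987.3 + 13842.0 + 8841.2 + 15050.2 ≈ 43721 km.

43721 km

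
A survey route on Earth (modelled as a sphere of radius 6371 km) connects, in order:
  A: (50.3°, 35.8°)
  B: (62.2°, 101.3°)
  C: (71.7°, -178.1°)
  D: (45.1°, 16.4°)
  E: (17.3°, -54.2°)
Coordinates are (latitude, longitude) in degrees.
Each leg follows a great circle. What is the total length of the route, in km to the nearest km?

21541 km

Leg A→B: central angle 0.6366 rad, distance 4055.6 km.
Leg B→C: central angle 0.5281 rad, distance 3364.6 km.
Leg C→D: central angle 1.0951 rad, distance 6977.0 km.
Leg D→E: central angle 1.1213 rad, distance 7143.9 km.
Total: 4055.6 + 3364.6 + 6977.0 + 7143.9 ≈ 21541 km.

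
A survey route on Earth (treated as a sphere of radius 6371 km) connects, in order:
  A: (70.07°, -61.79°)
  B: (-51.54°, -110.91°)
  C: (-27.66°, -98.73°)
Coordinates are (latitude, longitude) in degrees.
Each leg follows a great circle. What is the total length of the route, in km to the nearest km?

16931 km

Leg A→B: central angle 2.2110 rad, distance 14086.5 km.
Leg B→C: central angle 0.4464 rad, distance 2844.2 km.
Total: 14086.5 + 2844.2 ≈ 16931 km.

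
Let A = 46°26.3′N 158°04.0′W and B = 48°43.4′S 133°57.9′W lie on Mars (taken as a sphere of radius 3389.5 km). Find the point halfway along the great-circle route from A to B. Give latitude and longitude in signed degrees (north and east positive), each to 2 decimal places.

-1.17°, -146.28°

The central angle between A and B is δ = 1.7008 rad.
With f = 0.5, the slerp weights are sin((1−f)δ)/sin δ = 0.7579 and sin(fδ)/sin δ = 0.7579.
Weighted sum of the unit vectors: (0.7579)·(-0.6393,-0.2574,0.7246) + (0.7579)·(-0.4580,-0.4748,-0.7515) = (-0.8316, -0.5550, -0.0204).
Converting back: φ = atan2(z, √(x²+y²)) = -1.17°, λ = atan2(y, x) = -146.28°.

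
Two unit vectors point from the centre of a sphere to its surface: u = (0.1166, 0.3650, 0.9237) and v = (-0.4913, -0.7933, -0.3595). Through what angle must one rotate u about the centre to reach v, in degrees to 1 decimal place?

u·v = -0.6789; |u| = 1.0000, |v| = 1.0000.
cos θ = (u·v)/(|u||v|) = -0.6789, so θ = 132.8°.

132.8°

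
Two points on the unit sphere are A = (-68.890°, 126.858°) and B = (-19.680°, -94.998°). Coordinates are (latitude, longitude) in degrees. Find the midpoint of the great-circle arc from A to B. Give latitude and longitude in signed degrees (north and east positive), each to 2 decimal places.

-60.62°, -114.64°

Central angle δ = 1.5092 rad. Interpolating on the sphere with fraction f = 0.5:
P = [sin((1−f)δ)·A + sin(fδ)·B] / sin δ = 0.6863·A + 0.6863·B in Cartesian coordinates,
giving P = (-0.2046, -0.4460, -0.8714), i.e. latitude -60.62°, longitude -114.64°.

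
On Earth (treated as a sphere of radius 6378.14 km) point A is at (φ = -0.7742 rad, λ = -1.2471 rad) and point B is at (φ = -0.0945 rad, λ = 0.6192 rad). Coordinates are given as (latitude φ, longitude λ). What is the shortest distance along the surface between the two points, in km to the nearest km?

In radians: φ₁ = -0.7742, φ₂ = -0.0945, Δλ = 106.931° = 1.8663 rad.
cos c = sin φ₁ sin φ₂ + cos φ₁ cos φ₂ cos Δλ = (-0.6991)(-0.0944) + (0.7150)(0.9955)(-0.2912) = -0.14132,
so c = arccos(-0.14132) = 1.71259 rad.
Distance = R·c = 6378.14 × 1.7126 ≈ 10923 km.

10923 km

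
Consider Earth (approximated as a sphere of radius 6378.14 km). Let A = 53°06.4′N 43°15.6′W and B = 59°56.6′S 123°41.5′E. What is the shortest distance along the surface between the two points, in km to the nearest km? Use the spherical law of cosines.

In radians: φ₁ = 0.9269, φ₂ = -1.0462, Δλ = 166.952° = 2.9139 rad.
cos c = sin φ₁ sin φ₂ + cos φ₁ cos φ₂ cos Δλ = (0.7998)(-0.8655) + (0.6003)(0.5009)(-0.9742) = -0.98513,
so c = arccos(-0.98513) = 2.96890 rad.
Distance = R·c = 6378.14 × 2.9689 ≈ 18936 km.

18936 km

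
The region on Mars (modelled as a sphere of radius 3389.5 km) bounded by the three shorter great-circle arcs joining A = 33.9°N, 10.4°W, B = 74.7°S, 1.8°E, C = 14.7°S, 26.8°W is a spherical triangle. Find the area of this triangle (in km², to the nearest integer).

3831642 km²

Side lengths (central angles): a = 1.0828, b = 0.8910, c = 1.9007 rad; semiperimeter s = 1.9372.
By l'Huilier's theorem, tan(E/4) = √[tan(s/2) tan((s−a)/2) tan((s−b)/2) tan((s−c)/2)], giving spherical excess E = 0.3335 rad.
Area = E·R² = 0.3335 × (3389.5)² ≈ 3831642 km².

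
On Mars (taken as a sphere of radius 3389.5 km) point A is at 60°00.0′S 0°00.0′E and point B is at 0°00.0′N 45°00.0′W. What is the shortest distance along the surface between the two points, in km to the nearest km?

In radians: φ₁ = -1.0472, φ₂ = 0.0000, Δλ = -45.000° = -0.7854 rad.
cos c = sin φ₁ sin φ₂ + cos φ₁ cos φ₂ cos Δλ = (-0.8660)(0.0000) + (0.5000)(1.0000)(0.7071) = 0.35355,
so c = arccos(0.35355) = 1.20943 rad.
Distance = R·c = 3389.5 × 1.2094 ≈ 4099 km.

4099 km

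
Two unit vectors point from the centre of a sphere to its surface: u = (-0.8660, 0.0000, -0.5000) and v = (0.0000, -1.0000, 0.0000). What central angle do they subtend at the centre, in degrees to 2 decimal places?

90.00°

u·v = 0.0000; |u| = 1.0000, |v| = 1.0000.
cos θ = (u·v)/(|u||v|) = 0.0000, so θ = 90.00°.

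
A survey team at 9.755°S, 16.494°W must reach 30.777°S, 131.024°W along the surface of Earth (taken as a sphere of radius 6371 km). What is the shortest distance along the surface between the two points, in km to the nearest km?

11715 km

Let φ₁ = -0.1703 rad, φ₂ = -0.5372 rad, and Δλ = -1.9989 rad.
cos c = sin φ₁ sin φ₂ + cos φ₁ cos φ₂ cos Δλ = (-0.1694)(-0.5117) + (0.9855)(0.8592)(-0.4152) = -0.26484,
so c = arccos(-0.26484) = 1.83884 rad.
Distance = R·c = 6371 × 1.8388 ≈ 11715 km.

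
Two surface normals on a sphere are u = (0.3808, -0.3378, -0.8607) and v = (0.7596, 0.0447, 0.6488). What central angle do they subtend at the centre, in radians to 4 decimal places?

1.8591 rad

u·v = -0.2843; |u| = 1.0000, |v| = 1.0000.
cos θ = (u·v)/(|u||v|) = -0.2843, so θ = 1.8591 rad.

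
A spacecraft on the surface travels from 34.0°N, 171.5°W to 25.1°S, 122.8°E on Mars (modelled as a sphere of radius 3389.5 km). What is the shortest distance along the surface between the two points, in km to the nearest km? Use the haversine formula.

5081 km

With latitudes φ₁ = 34.000°, φ₂ = -25.100° and longitude difference Δλ = -65.700°:
Haversine: a = sin²(Δφ/2) + cos φ₁ cos φ₂ sin²(Δλ/2) = 0.2432 + (0.8290)(0.9056)(0.2942) = 0.46413.
Central angle c = 2·arcsin(√a) = 1.49900 rad.
Distance = R·c = 3389.5 × 1.4990 ≈ 5081 km.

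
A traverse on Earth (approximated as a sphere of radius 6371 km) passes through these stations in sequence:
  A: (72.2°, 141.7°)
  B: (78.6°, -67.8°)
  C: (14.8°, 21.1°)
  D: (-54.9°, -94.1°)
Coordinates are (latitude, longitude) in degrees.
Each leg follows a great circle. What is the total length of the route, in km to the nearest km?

24465 km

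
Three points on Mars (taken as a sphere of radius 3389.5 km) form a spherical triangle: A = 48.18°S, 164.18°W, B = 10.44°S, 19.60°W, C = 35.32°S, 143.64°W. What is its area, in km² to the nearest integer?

5831996 km²

Side lengths (central angles): a = 1.9224, b = 0.3472, c = 1.9816 rad; semiperimeter s = 2.1256.
By l'Huilier's theorem, tan(E/4) = √[tan(s/2) tan((s−a)/2) tan((s−b)/2) tan((s−c)/2)], giving spherical excess E = 0.5076 rad.
Area = E·R² = 0.5076 × (3389.5)² ≈ 5831996 km².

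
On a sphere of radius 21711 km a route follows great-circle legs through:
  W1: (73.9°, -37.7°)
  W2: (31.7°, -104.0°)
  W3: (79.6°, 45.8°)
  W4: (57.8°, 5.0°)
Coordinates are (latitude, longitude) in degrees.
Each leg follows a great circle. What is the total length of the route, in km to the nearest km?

Leg W1→W2: central angle 0.9277 rad, distance 20140.7 km.
Leg W2→W3: central angle 1.1766 rad, distance 25544.4 km.
Leg W3→W4: central angle 0.4392 rad, distance 9534.6 km.
Total: 20140.7 + 25544.4 + 9534.6 ≈ 55220 km.

55220 km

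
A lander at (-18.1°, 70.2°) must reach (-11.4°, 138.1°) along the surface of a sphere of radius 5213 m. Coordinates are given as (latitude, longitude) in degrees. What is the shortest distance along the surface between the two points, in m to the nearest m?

Let φ₁ = -0.3159 rad, φ₂ = -0.1990 rad, and Δλ = 1.1851 rad.
Haversine: a = sin²(Δφ/2) + cos φ₁ cos φ₂ sin²(Δλ/2) = 0.0034 + (0.9505)(0.9803)(0.3119) = 0.29402.
Central angle c = 2·arcsin(√a) = 1.14619 rad.
Distance = R·c = 5213 × 1.1462 ≈ 5975 m.

5975 m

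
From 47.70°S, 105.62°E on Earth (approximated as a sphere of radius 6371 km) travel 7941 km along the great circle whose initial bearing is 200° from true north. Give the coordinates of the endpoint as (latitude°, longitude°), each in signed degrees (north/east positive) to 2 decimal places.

Angular distance δ = d/R = 7941/6371 = 1.24643 rad; initial bearing θ = 3.4907 rad.
sin φ₂ = sin φ₁ cos δ + cos φ₁ sin δ cos θ = (-0.7396)(0.3187) + (0.6730)(0.9479)(-0.9397) = -0.8352, so φ₂ = -56.63°.
Δλ = atan2(sin θ sin δ cos φ₁, cos δ − sin φ₁ sin φ₂) = atan2(-0.2182, -0.2990) = -143.883°.
λ₂ = 105.620° − 143.883° = -38.26°.

-56.63°, -38.26°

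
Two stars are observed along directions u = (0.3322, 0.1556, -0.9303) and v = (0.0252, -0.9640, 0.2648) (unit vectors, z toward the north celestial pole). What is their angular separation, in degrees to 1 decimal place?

112.8°

u·v = -0.3880; |u| = 1.0000, |v| = 1.0000.
cos θ = (u·v)/(|u||v|) = -0.3880, so θ = 112.8°.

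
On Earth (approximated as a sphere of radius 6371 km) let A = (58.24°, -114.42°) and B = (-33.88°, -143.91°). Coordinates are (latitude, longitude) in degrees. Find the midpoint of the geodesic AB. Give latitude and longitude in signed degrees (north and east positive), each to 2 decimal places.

Central angle δ = 1.6645 rad. Interpolating on the sphere with fraction f = 0.5:
P = [sin((1−f)δ)·A + sin(fδ)·B] / sin δ = 0.7427·A + 0.7427·B in Cartesian coordinates,
giving P = (-0.6599, -0.7192, 0.2175), i.e. latitude 12.56°, longitude -132.54°.

12.56°, -132.54°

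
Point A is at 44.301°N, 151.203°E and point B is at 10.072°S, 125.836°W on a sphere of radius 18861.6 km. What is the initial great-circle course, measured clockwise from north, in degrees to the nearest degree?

Δλ = 82.961° = 1.4479 rad.
y = sin Δλ · cos φ₂ = (0.9925)(0.9846) = 0.9772
x = cos φ₁ sin φ₂ − sin φ₁ cos φ₂ cos Δλ = (0.7157)(-0.1749) − (0.6984)(0.9846)(0.1225) = -0.2094
θ = atan2(y, x) = 102.10°, so the bearing is 102°.

102°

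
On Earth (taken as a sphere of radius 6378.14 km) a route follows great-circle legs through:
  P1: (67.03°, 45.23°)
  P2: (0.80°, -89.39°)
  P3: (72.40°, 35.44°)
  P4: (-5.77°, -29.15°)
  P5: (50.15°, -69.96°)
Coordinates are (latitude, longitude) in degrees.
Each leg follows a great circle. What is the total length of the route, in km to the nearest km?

Leg P1→P2: central angle 1.8351 rad, distance 11704.5 km.
Leg P2→P3: central angle 1.7308 rad, distance 11039.6 km.
Leg P3→P4: central angle 1.5375 rad, distance 9806.6 km.
Leg P4→P5: central angle 1.1534 rad, distance 7356.7 km.
Total: 11704.5 + 11039.6 + 9806.6 + 7356.7 ≈ 39907 km.

39907 km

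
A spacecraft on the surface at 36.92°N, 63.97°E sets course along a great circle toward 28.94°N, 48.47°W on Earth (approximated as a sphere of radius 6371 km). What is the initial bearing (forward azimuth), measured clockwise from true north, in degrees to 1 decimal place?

With φ₁ = 0.6444, φ₂ = 0.5051, Δλ = -1.9624 rad, the forward-azimuth formula gives
θ = atan2( sin Δλ cos φ₂ , cos φ₁ sin φ₂ − sin φ₁ cos φ₂ cos Δλ ) = atan2(-0.8089, 0.5875) = -54.01°.
Adding 360° brings this into [0°, 360°): 306.0°.

306.0°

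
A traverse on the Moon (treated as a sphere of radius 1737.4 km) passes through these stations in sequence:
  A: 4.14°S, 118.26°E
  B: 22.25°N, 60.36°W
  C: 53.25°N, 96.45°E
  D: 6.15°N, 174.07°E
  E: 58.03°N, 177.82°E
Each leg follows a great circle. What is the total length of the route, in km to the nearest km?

11928 km

Leg A→B: central angle 2.8247 rad, distance 4907.6 km.
Leg B→C: central angle 1.7779 rad, distance 3088.9 km.
Leg C→D: central angle 1.3558 rad, distance 2355.5 km.
Leg D→E: central angle 0.9069 rad, distance 1575.7 km.
Total: 4907.6 + 3088.9 + 2355.5 + 1575.7 ≈ 11928 km.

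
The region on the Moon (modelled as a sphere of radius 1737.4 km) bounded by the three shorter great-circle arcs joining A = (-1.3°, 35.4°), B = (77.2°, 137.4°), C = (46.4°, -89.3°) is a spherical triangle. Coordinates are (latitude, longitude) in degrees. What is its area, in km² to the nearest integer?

3389346 km²

Side lengths (central angles): a = 0.9256, b = 1.9921, c = 1.6390 rad; semiperimeter s = 2.2783.
By l'Huilier's theorem, tan(E/4) = √[tan(s/2) tan((s−a)/2) tan((s−b)/2) tan((s−c)/2)], giving spherical excess E = 1.1228 rad.
Area = E·R² = 1.1228 × (1737.4)² ≈ 3389346 km².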